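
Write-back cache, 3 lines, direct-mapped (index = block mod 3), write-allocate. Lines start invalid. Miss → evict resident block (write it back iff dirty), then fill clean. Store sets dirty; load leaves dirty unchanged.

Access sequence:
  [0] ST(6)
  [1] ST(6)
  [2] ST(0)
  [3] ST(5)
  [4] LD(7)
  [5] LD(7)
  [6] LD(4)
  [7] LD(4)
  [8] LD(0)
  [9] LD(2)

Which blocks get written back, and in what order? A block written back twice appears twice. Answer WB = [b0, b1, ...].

0: W B6 -> L0 miss  d=D]
1: W B6 -> L0 hit  d=D]
2: W B0 -> L0 miss wb->B6  d=D]
3: W B5 -> L2 miss  d=D]
4: R B7 -> L1 miss  d=-]
5: R B7 -> L1 hit  d=-]
6: R B4 -> L1 miss  d=-]
7: R B4 -> L1 hit  d=-]
8: R B0 -> L0 hit  d=D]
9: R B2 -> L2 miss wb->B5  d=-]

WB = [6, 5]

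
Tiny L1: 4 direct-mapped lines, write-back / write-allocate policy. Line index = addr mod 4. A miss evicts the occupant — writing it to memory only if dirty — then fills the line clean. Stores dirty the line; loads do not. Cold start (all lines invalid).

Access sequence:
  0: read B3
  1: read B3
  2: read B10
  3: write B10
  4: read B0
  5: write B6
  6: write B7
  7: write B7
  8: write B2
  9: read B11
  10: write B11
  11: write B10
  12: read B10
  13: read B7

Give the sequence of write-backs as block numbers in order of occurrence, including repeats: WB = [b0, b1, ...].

WB = [10, 6, 7, 2, 11]

  0 | R B3 → L3 miss [-]
  1 | R B3 → L3 hit [-]
  2 | R B10 → L2 miss [-]
  3 | W B10 → L2 hit [D]
  4 | R B0 → L0 miss [-]
  5 | W B6 → L2 miss wb→B10 [D]
  6 | W B7 → L3 miss [D]
  7 | W B7 → L3 hit [D]
  8 | W B2 → L2 miss wb→B6 [D]
  9 | R B11 → L3 miss wb→B7 [-]
  10 | W B11 → L3 hit [D]
  11 | W B10 → L2 miss wb→B2 [D]
  12 | R B10 → L2 hit [D]
  13 | R B7 → L3 miss wb→B11 [-]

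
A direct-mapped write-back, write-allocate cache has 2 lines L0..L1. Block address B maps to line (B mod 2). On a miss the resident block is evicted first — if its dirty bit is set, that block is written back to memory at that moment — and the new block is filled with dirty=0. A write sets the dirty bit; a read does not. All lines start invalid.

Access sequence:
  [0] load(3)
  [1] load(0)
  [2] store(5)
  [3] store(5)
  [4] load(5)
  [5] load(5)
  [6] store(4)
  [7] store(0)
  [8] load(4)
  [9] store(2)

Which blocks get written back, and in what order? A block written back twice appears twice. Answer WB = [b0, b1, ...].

0: R B3 -> L1 miss  d=-]
1: R B0 -> L0 miss  d=-]
2: W B5 -> L1 miss  d=D]
3: W B5 -> L1 hit  d=D]
4: R B5 -> L1 hit  d=D]
5: R B5 -> L1 hit  d=D]
6: W B4 -> L0 miss  d=D]
7: W B0 -> L0 miss wb->B4  d=D]
8: R B4 -> L0 miss wb->B0  d=-]
9: W B2 -> L0 miss  d=D]

WB = [4, 0]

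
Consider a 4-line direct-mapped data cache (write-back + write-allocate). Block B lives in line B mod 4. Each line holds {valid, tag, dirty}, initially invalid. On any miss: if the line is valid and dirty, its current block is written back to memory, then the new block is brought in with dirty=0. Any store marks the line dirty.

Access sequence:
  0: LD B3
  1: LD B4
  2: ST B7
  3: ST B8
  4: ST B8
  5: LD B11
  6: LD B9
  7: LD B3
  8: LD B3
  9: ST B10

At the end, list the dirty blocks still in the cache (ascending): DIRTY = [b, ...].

DIRTY = [8, 10]

0: R B3 → L3 miss [-]
1: R B4 → L0 miss [-]
2: W B7 → L3 miss [D]
3: W B8 → L0 miss [D]
4: W B8 → L0 hit [D]
5: R B11 → L3 miss wb→B7 [-]
6: R B9 → L1 miss [-]
7: R B3 → L3 miss [-]
8: R B3 → L3 hit [-]
9: W B10 → L2 miss [D]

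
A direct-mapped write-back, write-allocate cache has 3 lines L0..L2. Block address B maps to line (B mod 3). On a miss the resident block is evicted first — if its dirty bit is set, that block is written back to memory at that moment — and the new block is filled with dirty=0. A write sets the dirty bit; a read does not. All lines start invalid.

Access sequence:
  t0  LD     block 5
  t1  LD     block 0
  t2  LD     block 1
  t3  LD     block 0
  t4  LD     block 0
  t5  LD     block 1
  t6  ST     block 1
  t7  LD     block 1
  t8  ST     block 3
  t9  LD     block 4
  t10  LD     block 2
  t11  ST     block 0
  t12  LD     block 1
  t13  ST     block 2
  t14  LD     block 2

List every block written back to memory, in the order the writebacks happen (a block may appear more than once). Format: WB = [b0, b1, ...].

WB = [1, 3]

  0 | R B5 → L2 miss [-]
  1 | R B0 → L0 miss [-]
  2 | R B1 → L1 miss [-]
  3 | R B0 → L0 hit [-]
  4 | R B0 → L0 hit [-]
  5 | R B1 → L1 hit [-]
  6 | W B1 → L1 hit [D]
  7 | R B1 → L1 hit [D]
  8 | W B3 → L0 miss [D]
  9 | R B4 → L1 miss wb→B1 [-]
  10 | R B2 → L2 miss [-]
  11 | W B0 → L0 miss wb→B3 [D]
  12 | R B1 → L1 miss [-]
  13 | W B2 → L2 hit [D]
  14 | R B2 → L2 hit [D]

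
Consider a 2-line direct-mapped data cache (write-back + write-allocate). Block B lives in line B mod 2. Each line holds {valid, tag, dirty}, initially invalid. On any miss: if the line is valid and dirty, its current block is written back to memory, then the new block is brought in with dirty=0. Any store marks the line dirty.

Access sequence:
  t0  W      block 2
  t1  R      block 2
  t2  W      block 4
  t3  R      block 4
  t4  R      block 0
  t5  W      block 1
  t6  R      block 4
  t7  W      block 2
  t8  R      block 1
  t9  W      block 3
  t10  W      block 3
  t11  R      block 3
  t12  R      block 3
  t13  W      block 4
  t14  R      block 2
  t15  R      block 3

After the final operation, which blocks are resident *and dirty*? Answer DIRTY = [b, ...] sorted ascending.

DIRTY = [3]

0: W B2 → L0 miss [D]
1: R B2 → L0 hit [D]
2: W B4 → L0 miss wb→B2 [D]
3: R B4 → L0 hit [D]
4: R B0 → L0 miss wb→B4 [-]
5: W B1 → L1 miss [D]
6: R B4 → L0 miss [-]
7: W B2 → L0 miss [D]
8: R B1 → L1 hit [D]
9: W B3 → L1 miss wb→B1 [D]
10: W B3 → L1 hit [D]
11: R B3 → L1 hit [D]
12: R B3 → L1 hit [D]
13: W B4 → L0 miss wb→B2 [D]
14: R B2 → L0 miss wb→B4 [-]
15: R B3 → L1 hit [D]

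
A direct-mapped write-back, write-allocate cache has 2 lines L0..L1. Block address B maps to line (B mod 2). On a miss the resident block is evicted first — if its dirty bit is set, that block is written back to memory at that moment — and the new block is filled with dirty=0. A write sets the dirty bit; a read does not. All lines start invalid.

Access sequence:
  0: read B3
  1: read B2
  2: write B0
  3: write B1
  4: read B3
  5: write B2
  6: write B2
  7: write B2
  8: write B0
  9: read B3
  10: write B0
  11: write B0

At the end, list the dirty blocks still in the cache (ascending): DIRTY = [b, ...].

0: R B3 -> L1 miss  d=-]
1: R B2 -> L0 miss  d=-]
2: W B0 -> L0 miss  d=D]
3: W B1 -> L1 miss  d=D]
4: R B3 -> L1 miss wb->B1  d=-]
5: W B2 -> L0 miss wb->B0  d=D]
6: W B2 -> L0 hit  d=D]
7: W B2 -> L0 hit  d=D]
8: W B0 -> L0 miss wb->B2  d=D]
9: R B3 -> L1 hit  d=-]
10: W B0 -> L0 hit  d=D]
11: W B0 -> L0 hit  d=D]

DIRTY = [0]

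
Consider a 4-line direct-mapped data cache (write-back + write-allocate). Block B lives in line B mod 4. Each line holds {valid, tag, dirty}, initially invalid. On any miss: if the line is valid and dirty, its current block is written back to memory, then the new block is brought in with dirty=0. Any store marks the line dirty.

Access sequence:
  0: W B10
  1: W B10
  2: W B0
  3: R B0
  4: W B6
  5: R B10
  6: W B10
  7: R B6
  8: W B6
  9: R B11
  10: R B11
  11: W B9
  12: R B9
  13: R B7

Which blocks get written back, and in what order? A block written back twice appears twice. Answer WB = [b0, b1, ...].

0: W B10 -> L2 miss  d=D]
1: W B10 -> L2 hit  d=D]
2: W B0 -> L0 miss  d=D]
3: R B0 -> L0 hit  d=D]
4: W B6 -> L2 miss wb->B10  d=D]
5: R B10 -> L2 miss wb->B6  d=-]
6: W B10 -> L2 hit  d=D]
7: R B6 -> L2 miss wb->B10  d=-]
8: W B6 -> L2 hit  d=D]
9: R B11 -> L3 miss  d=-]
10: R B11 -> L3 hit  d=-]
11: W B9 -> L1 miss  d=D]
12: R B9 -> L1 hit  d=D]
13: R B7 -> L3 miss  d=-]

WB = [10, 6, 10]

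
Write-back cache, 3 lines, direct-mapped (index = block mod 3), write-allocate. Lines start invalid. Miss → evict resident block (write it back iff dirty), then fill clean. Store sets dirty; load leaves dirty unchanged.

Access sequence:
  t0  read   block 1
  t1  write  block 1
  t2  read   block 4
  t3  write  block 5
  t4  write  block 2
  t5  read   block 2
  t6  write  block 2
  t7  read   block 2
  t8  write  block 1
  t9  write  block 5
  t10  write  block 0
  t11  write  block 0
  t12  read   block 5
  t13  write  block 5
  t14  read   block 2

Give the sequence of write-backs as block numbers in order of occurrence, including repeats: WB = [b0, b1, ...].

  0 | R B1 → L1 miss [-]
  1 | W B1 → L1 hit [D]
  2 | R B4 → L1 miss wb→B1 [-]
  3 | W B5 → L2 miss [D]
  4 | W B2 → L2 miss wb→B5 [D]
  5 | R B2 → L2 hit [D]
  6 | W B2 → L2 hit [D]
  7 | R B2 → L2 hit [D]
  8 | W B1 → L1 miss [D]
  9 | W B5 → L2 miss wb→B2 [D]
  10 | W B0 → L0 miss [D]
  11 | W B0 → L0 hit [D]
  12 | R B5 → L2 hit [D]
  13 | W B5 → L2 hit [D]
  14 | R B2 → L2 miss wb→B5 [-]

WB = [1, 5, 2, 5]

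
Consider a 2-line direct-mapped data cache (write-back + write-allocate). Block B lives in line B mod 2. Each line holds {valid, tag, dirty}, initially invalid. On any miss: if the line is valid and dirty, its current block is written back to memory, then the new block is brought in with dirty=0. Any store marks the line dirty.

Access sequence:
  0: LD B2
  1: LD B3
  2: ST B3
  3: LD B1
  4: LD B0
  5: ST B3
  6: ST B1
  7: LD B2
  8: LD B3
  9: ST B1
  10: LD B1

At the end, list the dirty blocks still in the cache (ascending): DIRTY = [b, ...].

  0 | R B2 → L0 miss [-]
  1 | R B3 → L1 miss [-]
  2 | W B3 → L1 hit [D]
  3 | R B1 → L1 miss wb→B3 [-]
  4 | R B0 → L0 miss [-]
  5 | W B3 → L1 miss [D]
  6 | W B1 → L1 miss wb→B3 [D]
  7 | R B2 → L0 miss [-]
  8 | R B3 → L1 miss wb→B1 [-]
  9 | W B1 → L1 miss [D]
  10 | R B1 → L1 hit [D]

DIRTY = [1]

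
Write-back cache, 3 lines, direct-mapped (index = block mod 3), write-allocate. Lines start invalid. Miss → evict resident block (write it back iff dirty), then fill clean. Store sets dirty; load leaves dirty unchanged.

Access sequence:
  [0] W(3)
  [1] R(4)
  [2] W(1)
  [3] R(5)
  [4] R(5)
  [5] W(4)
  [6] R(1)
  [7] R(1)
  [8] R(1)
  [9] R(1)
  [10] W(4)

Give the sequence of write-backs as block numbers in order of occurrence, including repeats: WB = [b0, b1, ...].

0: W B3 → L0 miss [D]
1: R B4 → L1 miss [-]
2: W B1 → L1 miss [D]
3: R B5 → L2 miss [-]
4: R B5 → L2 hit [-]
5: W B4 → L1 miss wb→B1 [D]
6: R B1 → L1 miss wb→B4 [-]
7: R B1 → L1 hit [-]
8: R B1 → L1 hit [-]
9: R B1 → L1 hit [-]
10: W B4 → L1 miss [D]

WB = [1, 4]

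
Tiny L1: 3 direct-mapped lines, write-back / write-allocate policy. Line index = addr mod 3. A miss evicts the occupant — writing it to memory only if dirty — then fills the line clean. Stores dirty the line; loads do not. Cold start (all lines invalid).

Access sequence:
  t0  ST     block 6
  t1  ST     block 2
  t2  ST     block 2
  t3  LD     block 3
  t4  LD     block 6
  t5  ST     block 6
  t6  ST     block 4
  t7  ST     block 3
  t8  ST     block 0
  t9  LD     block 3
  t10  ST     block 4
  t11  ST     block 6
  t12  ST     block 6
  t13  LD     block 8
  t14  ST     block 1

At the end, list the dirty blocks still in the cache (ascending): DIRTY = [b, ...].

  0 | W B6 → L0 miss [D]
  1 | W B2 → L2 miss [D]
  2 | W B2 → L2 hit [D]
  3 | R B3 → L0 miss wb→B6 [-]
  4 | R B6 → L0 miss [-]
  5 | W B6 → L0 hit [D]
  6 | W B4 → L1 miss [D]
  7 | W B3 → L0 miss wb→B6 [D]
  8 | W B0 → L0 miss wb→B3 [D]
  9 | R B3 → L0 miss wb→B0 [-]
  10 | W B4 → L1 hit [D]
  11 | W B6 → L0 miss [D]
  12 | W B6 → L0 hit [D]
  13 | R B8 → L2 miss wb→B2 [-]
  14 | W B1 → L1 miss wb→B4 [D]

DIRTY = [1, 6]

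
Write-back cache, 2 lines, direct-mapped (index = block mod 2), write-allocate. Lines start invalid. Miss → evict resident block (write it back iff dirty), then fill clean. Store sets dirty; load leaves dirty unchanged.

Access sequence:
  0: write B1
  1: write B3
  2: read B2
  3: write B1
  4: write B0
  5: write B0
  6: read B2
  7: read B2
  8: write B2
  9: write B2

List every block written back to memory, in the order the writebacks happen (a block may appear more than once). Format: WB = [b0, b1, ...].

0: W B1 → L1 miss [D]
1: W B3 → L1 miss wb→B1 [D]
2: R B2 → L0 miss [-]
3: W B1 → L1 miss wb→B3 [D]
4: W B0 → L0 miss [D]
5: W B0 → L0 hit [D]
6: R B2 → L0 miss wb→B0 [-]
7: R B2 → L0 hit [-]
8: W B2 → L0 hit [D]
9: W B2 → L0 hit [D]

WB = [1, 3, 0]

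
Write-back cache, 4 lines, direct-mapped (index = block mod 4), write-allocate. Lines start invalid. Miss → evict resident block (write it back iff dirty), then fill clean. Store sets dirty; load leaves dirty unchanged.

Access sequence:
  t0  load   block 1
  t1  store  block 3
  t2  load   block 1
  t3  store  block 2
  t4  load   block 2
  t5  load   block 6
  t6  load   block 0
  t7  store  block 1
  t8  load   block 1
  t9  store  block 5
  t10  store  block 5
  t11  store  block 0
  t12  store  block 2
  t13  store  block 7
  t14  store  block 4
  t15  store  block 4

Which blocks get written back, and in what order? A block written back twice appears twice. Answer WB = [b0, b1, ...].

0: R B1 -> L1 miss  d=-]
1: W B3 -> L3 miss  d=D]
2: R B1 -> L1 hit  d=-]
3: W B2 -> L2 miss  d=D]
4: R B2 -> L2 hit  d=D]
5: R B6 -> L2 miss wb->B2  d=-]
6: R B0 -> L0 miss  d=-]
7: W B1 -> L1 hit  d=D]
8: R B1 -> L1 hit  d=D]
9: W B5 -> L1 miss wb->B1  d=D]
10: W B5 -> L1 hit  d=D]
11: W B0 -> L0 hit  d=D]
12: W B2 -> L2 miss  d=D]
13: W B7 -> L3 miss wb->B3  d=D]
14: W B4 -> L0 miss wb->B0  d=D]
15: W B4 -> L0 hit  d=D]

WB = [2, 1, 3, 0]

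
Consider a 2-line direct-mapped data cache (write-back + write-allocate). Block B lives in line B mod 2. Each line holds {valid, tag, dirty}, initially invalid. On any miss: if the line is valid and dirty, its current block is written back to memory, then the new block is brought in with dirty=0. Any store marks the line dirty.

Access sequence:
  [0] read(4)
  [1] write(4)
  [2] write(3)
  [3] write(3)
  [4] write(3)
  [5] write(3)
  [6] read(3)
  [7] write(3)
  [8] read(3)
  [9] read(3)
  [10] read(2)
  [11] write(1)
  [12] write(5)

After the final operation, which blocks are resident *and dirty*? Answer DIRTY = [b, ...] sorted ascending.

0: R B4 -> L0 miss  d=-]
1: W B4 -> L0 hit  d=D]
2: W B3 -> L1 miss  d=D]
3: W B3 -> L1 hit  d=D]
4: W B3 -> L1 hit  d=D]
5: W B3 -> L1 hit  d=D]
6: R B3 -> L1 hit  d=D]
7: W B3 -> L1 hit  d=D]
8: R B3 -> L1 hit  d=D]
9: R B3 -> L1 hit  d=D]
10: R B2 -> L0 miss wb->B4  d=-]
11: W B1 -> L1 miss wb->B3  d=D]
12: W B5 -> L1 miss wb->B1  d=D]

DIRTY = [5]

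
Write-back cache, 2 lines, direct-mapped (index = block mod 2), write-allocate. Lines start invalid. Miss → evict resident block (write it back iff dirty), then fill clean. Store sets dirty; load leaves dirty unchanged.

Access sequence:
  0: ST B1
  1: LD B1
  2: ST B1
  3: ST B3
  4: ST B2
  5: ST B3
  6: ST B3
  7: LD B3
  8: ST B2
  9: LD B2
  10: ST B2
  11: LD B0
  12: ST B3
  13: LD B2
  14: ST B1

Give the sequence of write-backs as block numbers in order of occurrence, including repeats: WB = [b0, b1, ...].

WB = [1, 2, 3]

0: W B1 → L1 miss [D]
1: R B1 → L1 hit [D]
2: W B1 → L1 hit [D]
3: W B3 → L1 miss wb→B1 [D]
4: W B2 → L0 miss [D]
5: W B3 → L1 hit [D]
6: W B3 → L1 hit [D]
7: R B3 → L1 hit [D]
8: W B2 → L0 hit [D]
9: R B2 → L0 hit [D]
10: W B2 → L0 hit [D]
11: R B0 → L0 miss wb→B2 [-]
12: W B3 → L1 hit [D]
13: R B2 → L0 miss [-]
14: W B1 → L1 miss wb→B3 [D]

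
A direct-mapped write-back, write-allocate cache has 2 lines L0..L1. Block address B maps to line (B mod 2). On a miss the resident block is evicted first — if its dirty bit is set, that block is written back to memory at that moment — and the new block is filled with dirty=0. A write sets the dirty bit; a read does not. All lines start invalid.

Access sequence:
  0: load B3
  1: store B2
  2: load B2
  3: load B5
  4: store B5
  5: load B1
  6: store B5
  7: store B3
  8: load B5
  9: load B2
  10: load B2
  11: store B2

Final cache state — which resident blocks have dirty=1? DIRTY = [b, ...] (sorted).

DIRTY = [2]

0: R B3 → L1 miss [-]
1: W B2 → L0 miss [D]
2: R B2 → L0 hit [D]
3: R B5 → L1 miss [-]
4: W B5 → L1 hit [D]
5: R B1 → L1 miss wb→B5 [-]
6: W B5 → L1 miss [D]
7: W B3 → L1 miss wb→B5 [D]
8: R B5 → L1 miss wb→B3 [-]
9: R B2 → L0 hit [D]
10: R B2 → L0 hit [D]
11: W B2 → L0 hit [D]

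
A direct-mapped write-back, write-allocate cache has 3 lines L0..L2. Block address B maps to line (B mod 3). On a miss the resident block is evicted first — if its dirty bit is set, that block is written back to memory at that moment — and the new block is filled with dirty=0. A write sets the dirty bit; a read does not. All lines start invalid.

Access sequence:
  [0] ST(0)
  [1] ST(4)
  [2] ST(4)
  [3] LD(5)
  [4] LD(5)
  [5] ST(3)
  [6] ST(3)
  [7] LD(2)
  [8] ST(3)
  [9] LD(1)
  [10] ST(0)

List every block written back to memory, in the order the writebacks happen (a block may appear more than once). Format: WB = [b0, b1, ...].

  0 | W B0 → L0 miss [D]
  1 | W B4 → L1 miss [D]
  2 | W B4 → L1 hit [D]
  3 | R B5 → L2 miss [-]
  4 | R B5 → L2 hit [-]
  5 | W B3 → L0 miss wb→B0 [D]
  6 | W B3 → L0 hit [D]
  7 | R B2 → L2 miss [-]
  8 | W B3 → L0 hit [D]
  9 | R B1 → L1 miss wb→B4 [-]
  10 | W B0 → L0 miss wb→B3 [D]

WB = [0, 4, 3]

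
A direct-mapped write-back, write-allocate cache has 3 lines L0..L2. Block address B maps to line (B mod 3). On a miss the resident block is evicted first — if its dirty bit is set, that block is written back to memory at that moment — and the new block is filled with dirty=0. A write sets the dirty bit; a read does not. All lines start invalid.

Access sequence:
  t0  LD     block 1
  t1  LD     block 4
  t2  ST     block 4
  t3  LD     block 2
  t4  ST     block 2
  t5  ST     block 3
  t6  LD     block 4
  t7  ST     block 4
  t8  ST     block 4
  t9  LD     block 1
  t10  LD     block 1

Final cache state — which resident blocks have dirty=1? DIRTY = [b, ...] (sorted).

DIRTY = [2, 3]

  0 | R B1 → L1 miss [-]
  1 | R B4 → L1 miss [-]
  2 | W B4 → L1 hit [D]
  3 | R B2 → L2 miss [-]
  4 | W B2 → L2 hit [D]
  5 | W B3 → L0 miss [D]
  6 | R B4 → L1 hit [D]
  7 | W B4 → L1 hit [D]
  8 | W B4 → L1 hit [D]
  9 | R B1 → L1 miss wb→B4 [-]
  10 | R B1 → L1 hit [-]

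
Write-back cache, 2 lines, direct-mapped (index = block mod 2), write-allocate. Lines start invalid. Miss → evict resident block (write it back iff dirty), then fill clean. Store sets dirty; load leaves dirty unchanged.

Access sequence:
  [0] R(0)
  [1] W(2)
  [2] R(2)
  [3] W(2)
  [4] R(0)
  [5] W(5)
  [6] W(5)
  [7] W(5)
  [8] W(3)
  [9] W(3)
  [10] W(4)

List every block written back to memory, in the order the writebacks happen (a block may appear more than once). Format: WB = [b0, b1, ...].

WB = [2, 5]

0: R B0 -> L0 miss  d=-]
1: W B2 -> L0 miss  d=D]
2: R B2 -> L0 hit  d=D]
3: W B2 -> L0 hit  d=D]
4: R B0 -> L0 miss wb->B2  d=-]
5: W B5 -> L1 miss  d=D]
6: W B5 -> L1 hit  d=D]
7: W B5 -> L1 hit  d=D]
8: W B3 -> L1 miss wb->B5  d=D]
9: W B3 -> L1 hit  d=D]
10: W B4 -> L0 miss  d=D]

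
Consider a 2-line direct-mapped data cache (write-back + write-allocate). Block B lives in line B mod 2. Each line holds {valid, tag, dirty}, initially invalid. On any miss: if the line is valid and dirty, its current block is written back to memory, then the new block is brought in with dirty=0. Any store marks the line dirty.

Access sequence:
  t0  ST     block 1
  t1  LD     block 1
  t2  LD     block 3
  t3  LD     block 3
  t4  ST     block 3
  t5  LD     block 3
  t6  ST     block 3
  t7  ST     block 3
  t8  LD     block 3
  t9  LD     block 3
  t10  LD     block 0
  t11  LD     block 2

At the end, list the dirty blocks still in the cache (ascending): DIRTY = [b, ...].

DIRTY = [3]

0: W B1 → L1 miss [D]
1: R B1 → L1 hit [D]
2: R B3 → L1 miss wb→B1 [-]
3: R B3 → L1 hit [-]
4: W B3 → L1 hit [D]
5: R B3 → L1 hit [D]
6: W B3 → L1 hit [D]
7: W B3 → L1 hit [D]
8: R B3 → L1 hit [D]
9: R B3 → L1 hit [D]
10: R B0 → L0 miss [-]
11: R B2 → L0 miss [-]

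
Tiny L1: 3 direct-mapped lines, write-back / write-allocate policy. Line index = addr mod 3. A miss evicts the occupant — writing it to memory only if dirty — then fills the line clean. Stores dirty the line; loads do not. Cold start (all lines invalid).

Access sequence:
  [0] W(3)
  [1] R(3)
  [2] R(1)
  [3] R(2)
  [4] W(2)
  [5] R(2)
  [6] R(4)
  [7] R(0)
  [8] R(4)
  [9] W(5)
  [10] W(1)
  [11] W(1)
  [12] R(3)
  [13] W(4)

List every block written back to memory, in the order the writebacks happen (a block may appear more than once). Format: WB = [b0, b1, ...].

WB = [3, 2, 1]

0: W B3 → L0 miss [D]
1: R B3 → L0 hit [D]
2: R B1 → L1 miss [-]
3: R B2 → L2 miss [-]
4: W B2 → L2 hit [D]
5: R B2 → L2 hit [D]
6: R B4 → L1 miss [-]
7: R B0 → L0 miss wb→B3 [-]
8: R B4 → L1 hit [-]
9: W B5 → L2 miss wb→B2 [D]
10: W B1 → L1 miss [D]
11: W B1 → L1 hit [D]
12: R B3 → L0 miss [-]
13: W B4 → L1 miss wb→B1 [D]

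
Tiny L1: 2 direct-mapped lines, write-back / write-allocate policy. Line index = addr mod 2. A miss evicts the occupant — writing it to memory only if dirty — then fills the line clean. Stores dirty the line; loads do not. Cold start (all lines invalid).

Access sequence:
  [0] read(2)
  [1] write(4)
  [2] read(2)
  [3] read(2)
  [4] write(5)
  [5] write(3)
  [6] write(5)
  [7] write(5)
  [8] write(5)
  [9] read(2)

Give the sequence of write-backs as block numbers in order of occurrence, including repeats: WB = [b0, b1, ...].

0: R B2 -> L0 miss  d=-]
1: W B4 -> L0 miss  d=D]
2: R B2 -> L0 miss wb->B4  d=-]
3: R B2 -> L0 hit  d=-]
4: W B5 -> L1 miss  d=D]
5: W B3 -> L1 miss wb->B5  d=D]
6: W B5 -> L1 miss wb->B3  d=D]
7: W B5 -> L1 hit  d=D]
8: W B5 -> L1 hit  d=D]
9: R B2 -> L0 hit  d=-]

WB = [4, 5, 3]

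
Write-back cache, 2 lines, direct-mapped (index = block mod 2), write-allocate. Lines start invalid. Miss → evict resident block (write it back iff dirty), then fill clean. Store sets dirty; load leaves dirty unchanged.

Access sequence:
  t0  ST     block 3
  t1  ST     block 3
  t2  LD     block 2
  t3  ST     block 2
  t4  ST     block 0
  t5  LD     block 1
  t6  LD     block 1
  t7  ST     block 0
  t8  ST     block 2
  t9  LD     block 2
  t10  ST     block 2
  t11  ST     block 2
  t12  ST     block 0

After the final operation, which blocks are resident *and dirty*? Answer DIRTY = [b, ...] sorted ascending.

DIRTY = [0]

  0 | W B3 → L1 miss [D]
  1 | W B3 → L1 hit [D]
  2 | R B2 → L0 miss [-]
  3 | W B2 → L0 hit [D]
  4 | W B0 → L0 miss wb→B2 [D]
  5 | R B1 → L1 miss wb→B3 [-]
  6 | R B1 → L1 hit [-]
  7 | W B0 → L0 hit [D]
  8 | W B2 → L0 miss wb→B0 [D]
  9 | R B2 → L0 hit [D]
  10 | W B2 → L0 hit [D]
  11 | W B2 → L0 hit [D]
  12 | W B0 → L0 miss wb→B2 [D]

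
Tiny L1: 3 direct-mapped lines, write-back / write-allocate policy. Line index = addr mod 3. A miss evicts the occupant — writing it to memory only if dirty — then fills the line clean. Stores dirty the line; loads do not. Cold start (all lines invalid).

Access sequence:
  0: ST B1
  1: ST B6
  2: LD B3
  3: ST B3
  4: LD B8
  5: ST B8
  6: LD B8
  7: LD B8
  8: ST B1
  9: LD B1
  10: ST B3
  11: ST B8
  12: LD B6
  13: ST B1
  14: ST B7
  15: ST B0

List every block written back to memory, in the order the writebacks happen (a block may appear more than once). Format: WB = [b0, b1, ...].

WB = [6, 3, 1]

0: W B1 → L1 miss [D]
1: W B6 → L0 miss [D]
2: R B3 → L0 miss wb→B6 [-]
3: W B3 → L0 hit [D]
4: R B8 → L2 miss [-]
5: W B8 → L2 hit [D]
6: R B8 → L2 hit [D]
7: R B8 → L2 hit [D]
8: W B1 → L1 hit [D]
9: R B1 → L1 hit [D]
10: W B3 → L0 hit [D]
11: W B8 → L2 hit [D]
12: R B6 → L0 miss wb→B3 [-]
13: W B1 → L1 hit [D]
14: W B7 → L1 miss wb→B1 [D]
15: W B0 → L0 miss [D]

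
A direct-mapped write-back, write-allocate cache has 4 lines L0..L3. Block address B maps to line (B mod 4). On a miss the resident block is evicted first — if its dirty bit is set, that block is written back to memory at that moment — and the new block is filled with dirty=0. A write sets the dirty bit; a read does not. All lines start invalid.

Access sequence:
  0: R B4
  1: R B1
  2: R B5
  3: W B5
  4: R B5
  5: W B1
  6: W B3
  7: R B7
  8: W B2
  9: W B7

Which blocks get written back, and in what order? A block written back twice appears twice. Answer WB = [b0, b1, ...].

WB = [5, 3]

0: R B4 -> L0 miss  d=-]
1: R B1 -> L1 miss  d=-]
2: R B5 -> L1 miss  d=-]
3: W B5 -> L1 hit  d=D]
4: R B5 -> L1 hit  d=D]
5: W B1 -> L1 miss wb->B5  d=D]
6: W B3 -> L3 miss  d=D]
7: R B7 -> L3 miss wb->B3  d=-]
8: W B2 -> L2 miss  d=D]
9: W B7 -> L3 hit  d=D]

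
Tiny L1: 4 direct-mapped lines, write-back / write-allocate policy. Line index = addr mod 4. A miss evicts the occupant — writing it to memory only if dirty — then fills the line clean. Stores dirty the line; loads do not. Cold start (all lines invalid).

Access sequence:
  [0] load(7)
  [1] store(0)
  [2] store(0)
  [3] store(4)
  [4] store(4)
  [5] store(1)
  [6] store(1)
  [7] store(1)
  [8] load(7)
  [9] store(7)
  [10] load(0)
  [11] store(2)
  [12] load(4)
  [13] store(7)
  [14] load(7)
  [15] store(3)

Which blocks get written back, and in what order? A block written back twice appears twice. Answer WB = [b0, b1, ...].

WB = [0, 4, 7]

  0 | R B7 → L3 miss [-]
  1 | W B0 → L0 miss [D]
  2 | W B0 → L0 hit [D]
  3 | W B4 → L0 miss wb→B0 [D]
  4 | W B4 → L0 hit [D]
  5 | W B1 → L1 miss [D]
  6 | W B1 → L1 hit [D]
  7 | W B1 → L1 hit [D]
  8 | R B7 → L3 hit [-]
  9 | W B7 → L3 hit [D]
  10 | R B0 → L0 miss wb→B4 [-]
  11 | W B2 → L2 miss [D]
  12 | R B4 → L0 miss [-]
  13 | W B7 → L3 hit [D]
  14 | R B7 → L3 hit [D]
  15 | W B3 → L3 miss wb→B7 [D]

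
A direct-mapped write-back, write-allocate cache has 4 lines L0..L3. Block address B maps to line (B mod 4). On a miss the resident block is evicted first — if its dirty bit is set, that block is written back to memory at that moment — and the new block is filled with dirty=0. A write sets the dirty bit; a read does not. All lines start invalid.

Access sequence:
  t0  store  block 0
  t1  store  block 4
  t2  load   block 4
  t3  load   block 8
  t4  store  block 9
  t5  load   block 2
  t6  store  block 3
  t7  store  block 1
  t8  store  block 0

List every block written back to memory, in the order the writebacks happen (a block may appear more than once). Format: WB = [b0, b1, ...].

WB = [0, 4, 9]

0: W B0 -> L0 miss  d=D]
1: W B4 -> L0 miss wb->B0  d=D]
2: R B4 -> L0 hit  d=D]
3: R B8 -> L0 miss wb->B4  d=-]
4: W B9 -> L1 miss  d=D]
5: R B2 -> L2 miss  d=-]
6: W B3 -> L3 miss  d=D]
7: W B1 -> L1 miss wb->B9  d=D]
8: W B0 -> L0 miss  d=D]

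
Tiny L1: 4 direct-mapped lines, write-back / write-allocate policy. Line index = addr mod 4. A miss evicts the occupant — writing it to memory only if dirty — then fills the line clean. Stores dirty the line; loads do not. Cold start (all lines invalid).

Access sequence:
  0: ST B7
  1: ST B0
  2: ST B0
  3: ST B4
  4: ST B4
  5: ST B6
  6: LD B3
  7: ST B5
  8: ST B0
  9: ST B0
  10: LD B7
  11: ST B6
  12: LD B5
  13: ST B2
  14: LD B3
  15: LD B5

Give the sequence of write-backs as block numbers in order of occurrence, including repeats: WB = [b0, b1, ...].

0: W B7 → L3 miss [D]
1: W B0 → L0 miss [D]
2: W B0 → L0 hit [D]
3: W B4 → L0 miss wb→B0 [D]
4: W B4 → L0 hit [D]
5: W B6 → L2 miss [D]
6: R B3 → L3 miss wb→B7 [-]
7: W B5 → L1 miss [D]
8: W B0 → L0 miss wb→B4 [D]
9: W B0 → L0 hit [D]
10: R B7 → L3 miss [-]
11: W B6 → L2 hit [D]
12: R B5 → L1 hit [D]
13: W B2 → L2 miss wb→B6 [D]
14: R B3 → L3 miss [-]
15: R B5 → L1 hit [D]

WB = [0, 7, 4, 6]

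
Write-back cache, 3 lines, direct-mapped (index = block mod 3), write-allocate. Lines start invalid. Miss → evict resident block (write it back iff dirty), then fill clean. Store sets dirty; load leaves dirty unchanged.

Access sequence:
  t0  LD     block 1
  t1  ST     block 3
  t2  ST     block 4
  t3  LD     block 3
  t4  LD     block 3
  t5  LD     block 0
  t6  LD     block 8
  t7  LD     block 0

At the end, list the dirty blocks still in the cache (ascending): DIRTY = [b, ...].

0: R B1 → L1 miss [-]
1: W B3 → L0 miss [D]
2: W B4 → L1 miss [D]
3: R B3 → L0 hit [D]
4: R B3 → L0 hit [D]
5: R B0 → L0 miss wb→B3 [-]
6: R B8 → L2 miss [-]
7: R B0 → L0 hit [-]

DIRTY = [4]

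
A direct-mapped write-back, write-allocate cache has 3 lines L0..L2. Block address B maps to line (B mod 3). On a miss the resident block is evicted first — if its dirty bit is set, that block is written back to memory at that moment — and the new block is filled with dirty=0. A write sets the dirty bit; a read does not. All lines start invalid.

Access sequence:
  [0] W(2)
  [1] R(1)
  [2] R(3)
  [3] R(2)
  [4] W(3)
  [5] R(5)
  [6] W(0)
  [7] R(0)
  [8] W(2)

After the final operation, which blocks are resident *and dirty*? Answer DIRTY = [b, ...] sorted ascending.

DIRTY = [0, 2]

  0 | W B2 → L2 miss [D]
  1 | R B1 → L1 miss [-]
  2 | R B3 → L0 miss [-]
  3 | R B2 → L2 hit [D]
  4 | W B3 → L0 hit [D]
  5 | R B5 → L2 miss wb→B2 [-]
  6 | W B0 → L0 miss wb→B3 [D]
  7 | R B0 → L0 hit [D]
  8 | W B2 → L2 miss [D]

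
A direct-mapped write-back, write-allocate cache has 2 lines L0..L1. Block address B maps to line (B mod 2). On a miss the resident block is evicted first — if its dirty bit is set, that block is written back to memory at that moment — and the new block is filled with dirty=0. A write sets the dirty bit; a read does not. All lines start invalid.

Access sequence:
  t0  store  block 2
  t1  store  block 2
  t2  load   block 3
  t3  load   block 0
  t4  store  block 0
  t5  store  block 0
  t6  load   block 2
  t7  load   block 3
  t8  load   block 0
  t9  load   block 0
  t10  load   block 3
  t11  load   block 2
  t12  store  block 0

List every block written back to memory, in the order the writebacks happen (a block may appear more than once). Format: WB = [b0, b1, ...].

  0 | W B2 → L0 miss [D]
  1 | W B2 → L0 hit [D]
  2 | R B3 → L1 miss [-]
  3 | R B0 → L0 miss wb→B2 [-]
  4 | W B0 → L0 hit [D]
  5 | W B0 → L0 hit [D]
  6 | R B2 → L0 miss wb→B0 [-]
  7 | R B3 → L1 hit [-]
  8 | R B0 → L0 miss [-]
  9 | R B0 → L0 hit [-]
  10 | R B3 → L1 hit [-]
  11 | R B2 → L0 miss [-]
  12 | W B0 → L0 miss [D]

WB = [2, 0]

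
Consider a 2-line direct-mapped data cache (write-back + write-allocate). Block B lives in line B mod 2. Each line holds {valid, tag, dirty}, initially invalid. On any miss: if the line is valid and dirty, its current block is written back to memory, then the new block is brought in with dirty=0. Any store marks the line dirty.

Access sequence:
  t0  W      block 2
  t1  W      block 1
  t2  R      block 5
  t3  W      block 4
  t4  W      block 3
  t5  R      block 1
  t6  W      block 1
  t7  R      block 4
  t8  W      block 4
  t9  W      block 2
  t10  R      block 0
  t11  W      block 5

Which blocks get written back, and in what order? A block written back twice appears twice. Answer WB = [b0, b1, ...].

WB = [1, 2, 3, 4, 2, 1]

0: W B2 -> L0 miss  d=D]
1: W B1 -> L1 miss  d=D]
2: R B5 -> L1 miss wb->B1  d=-]
3: W B4 -> L0 miss wb->B2  d=D]
4: W B3 -> L1 miss  d=D]
5: R B1 -> L1 miss wb->B3  d=-]
6: W B1 -> L1 hit  d=D]
7: R B4 -> L0 hit  d=D]
8: W B4 -> L0 hit  d=D]
9: W B2 -> L0 miss wb->B4  d=D]
10: R B0 -> L0 miss wb->B2  d=-]
11: W B5 -> L1 miss wb->B1  d=D]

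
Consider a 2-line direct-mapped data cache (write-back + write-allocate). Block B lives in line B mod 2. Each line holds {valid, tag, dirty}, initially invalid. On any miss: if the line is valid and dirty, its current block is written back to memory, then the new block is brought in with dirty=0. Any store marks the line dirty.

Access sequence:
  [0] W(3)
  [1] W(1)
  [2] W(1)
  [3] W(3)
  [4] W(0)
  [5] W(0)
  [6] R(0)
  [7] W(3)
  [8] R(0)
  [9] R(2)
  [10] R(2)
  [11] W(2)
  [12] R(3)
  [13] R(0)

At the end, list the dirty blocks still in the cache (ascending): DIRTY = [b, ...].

0: W B3 -> L1 miss  d=D]
1: W B1 -> L1 miss wb->B3  d=D]
2: W B1 -> L1 hit  d=D]
3: W B3 -> L1 miss wb->B1  d=D]
4: W B0 -> L0 miss  d=D]
5: W B0 -> L0 hit  d=D]
6: R B0 -> L0 hit  d=D]
7: W B3 -> L1 hit  d=D]
8: R B0 -> L0 hit  d=D]
9: R B2 -> L0 miss wb->B0  d=-]
10: R B2 -> L0 hit  d=-]
11: W B2 -> L0 hit  d=D]
12: R B3 -> L1 hit  d=D]
13: R B0 -> L0 miss wb->B2  d=-]

DIRTY = [3]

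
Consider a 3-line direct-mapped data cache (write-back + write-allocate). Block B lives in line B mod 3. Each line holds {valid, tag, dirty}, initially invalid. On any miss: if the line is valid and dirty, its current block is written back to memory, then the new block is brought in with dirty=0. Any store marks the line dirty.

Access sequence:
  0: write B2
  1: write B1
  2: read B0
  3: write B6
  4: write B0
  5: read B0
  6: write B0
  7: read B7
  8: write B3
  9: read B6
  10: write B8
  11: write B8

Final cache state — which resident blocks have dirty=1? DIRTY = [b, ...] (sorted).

DIRTY = [8]

0: W B2 → L2 miss [D]
1: W B1 → L1 miss [D]
2: R B0 → L0 miss [-]
3: W B6 → L0 miss [D]
4: W B0 → L0 miss wb→B6 [D]
5: R B0 → L0 hit [D]
6: W B0 → L0 hit [D]
7: R B7 → L1 miss wb→B1 [-]
8: W B3 → L0 miss wb→B0 [D]
9: R B6 → L0 miss wb→B3 [-]
10: W B8 → L2 miss wb→B2 [D]
11: W B8 → L2 hit [D]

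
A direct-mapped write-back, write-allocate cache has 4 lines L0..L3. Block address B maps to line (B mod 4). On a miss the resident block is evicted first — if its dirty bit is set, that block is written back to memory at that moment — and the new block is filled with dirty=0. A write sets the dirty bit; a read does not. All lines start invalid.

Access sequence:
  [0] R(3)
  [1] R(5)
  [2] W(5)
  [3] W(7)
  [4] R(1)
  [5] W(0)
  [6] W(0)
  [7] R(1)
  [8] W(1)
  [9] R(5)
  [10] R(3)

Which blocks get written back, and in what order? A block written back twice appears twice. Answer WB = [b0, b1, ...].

WB = [5, 1, 7]

0: R B3 -> L3 miss  d=-]
1: R B5 -> L1 miss  d=-]
2: W B5 -> L1 hit  d=D]
3: W B7 -> L3 miss  d=D]
4: R B1 -> L1 miss wb->B5  d=-]
5: W B0 -> L0 miss  d=D]
6: W B0 -> L0 hit  d=D]
7: R B1 -> L1 hit  d=-]
8: W B1 -> L1 hit  d=D]
9: R B5 -> L1 miss wb->B1  d=-]
10: R B3 -> L3 miss wb->B7  d=-]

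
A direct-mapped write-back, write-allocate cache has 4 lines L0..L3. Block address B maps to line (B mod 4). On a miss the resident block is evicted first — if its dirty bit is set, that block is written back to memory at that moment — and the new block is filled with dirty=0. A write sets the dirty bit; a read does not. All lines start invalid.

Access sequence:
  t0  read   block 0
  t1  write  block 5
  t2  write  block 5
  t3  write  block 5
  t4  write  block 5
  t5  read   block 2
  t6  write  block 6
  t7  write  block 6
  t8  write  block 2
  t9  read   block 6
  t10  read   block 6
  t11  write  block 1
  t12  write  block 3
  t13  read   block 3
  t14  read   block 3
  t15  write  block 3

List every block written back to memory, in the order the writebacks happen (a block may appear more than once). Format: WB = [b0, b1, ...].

0: R B0 -> L0 miss  d=-]
1: W B5 -> L1 miss  d=D]
2: W B5 -> L1 hit  d=D]
3: W B5 -> L1 hit  d=D]
4: W B5 -> L1 hit  d=D]
5: R B2 -> L2 miss  d=-]
6: W B6 -> L2 miss  d=D]
7: W B6 -> L2 hit  d=D]
8: W B2 -> L2 miss wb->B6  d=D]
9: R B6 -> L2 miss wb->B2  d=-]
10: R B6 -> L2 hit  d=-]
11: W B1 -> L1 miss wb->B5  d=D]
12: W B3 -> L3 miss  d=D]
13: R B3 -> L3 hit  d=D]
14: R B3 -> L3 hit  d=D]
15: W B3 -> L3 hit  d=D]

WB = [6, 2, 5]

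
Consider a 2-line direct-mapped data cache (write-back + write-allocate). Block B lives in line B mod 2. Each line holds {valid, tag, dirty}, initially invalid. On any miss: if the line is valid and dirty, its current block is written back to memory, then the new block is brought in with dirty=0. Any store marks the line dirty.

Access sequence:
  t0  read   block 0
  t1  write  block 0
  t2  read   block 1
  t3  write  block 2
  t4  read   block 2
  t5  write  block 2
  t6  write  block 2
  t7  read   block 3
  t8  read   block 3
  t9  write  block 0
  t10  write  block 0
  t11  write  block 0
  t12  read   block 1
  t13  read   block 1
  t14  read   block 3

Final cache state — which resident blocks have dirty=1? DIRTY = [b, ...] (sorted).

0: R B0 -> L0 miss  d=-]
1: W B0 -> L0 hit  d=D]
2: R B1 -> L1 miss  d=-]
3: W B2 -> L0 miss wb->B0  d=D]
4: R B2 -> L0 hit  d=D]
5: W B2 -> L0 hit  d=D]
6: W B2 -> L0 hit  d=D]
7: R B3 -> L1 miss  d=-]
8: R B3 -> L1 hit  d=-]
9: W B0 -> L0 miss wb->B2  d=D]
10: W B0 -> L0 hit  d=D]
11: W B0 -> L0 hit  d=D]
12: R B1 -> L1 miss  d=-]
13: R B1 -> L1 hit  d=-]
14: R B3 -> L1 miss  d=-]

DIRTY = [0]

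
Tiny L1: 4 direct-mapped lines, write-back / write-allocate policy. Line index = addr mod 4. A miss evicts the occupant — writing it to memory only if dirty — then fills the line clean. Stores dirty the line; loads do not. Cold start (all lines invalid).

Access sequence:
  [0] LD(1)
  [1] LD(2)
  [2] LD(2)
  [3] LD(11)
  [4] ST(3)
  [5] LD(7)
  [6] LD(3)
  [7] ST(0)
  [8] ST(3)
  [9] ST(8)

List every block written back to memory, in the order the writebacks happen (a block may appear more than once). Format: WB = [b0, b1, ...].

WB = [3, 0]

  0 | R B1 → L1 miss [-]
  1 | R B2 → L2 miss [-]
  2 | R B2 → L2 hit [-]
  3 | R B11 → L3 miss [-]
  4 | W B3 → L3 miss [D]
  5 | R B7 → L3 miss wb→B3 [-]
  6 | R B3 → L3 miss [-]
  7 | W B0 → L0 miss [D]
  8 | W B3 → L3 hit [D]
  9 | W B8 → L0 miss wb→B0 [D]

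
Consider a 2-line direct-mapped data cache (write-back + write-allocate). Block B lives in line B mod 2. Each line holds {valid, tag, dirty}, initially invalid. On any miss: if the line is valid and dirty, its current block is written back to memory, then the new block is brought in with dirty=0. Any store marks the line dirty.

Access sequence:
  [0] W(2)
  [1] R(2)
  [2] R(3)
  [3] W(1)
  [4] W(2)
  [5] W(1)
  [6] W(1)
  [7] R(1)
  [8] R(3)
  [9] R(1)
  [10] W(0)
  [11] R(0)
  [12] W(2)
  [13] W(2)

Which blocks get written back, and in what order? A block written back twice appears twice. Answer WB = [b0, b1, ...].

  0 | W B2 → L0 miss [D]
  1 | R B2 → L0 hit [D]
  2 | R B3 → L1 miss [-]
  3 | W B1 → L1 miss [D]
  4 | W B2 → L0 hit [D]
  5 | W B1 → L1 hit [D]
  6 | W B1 → L1 hit [D]
  7 | R B1 → L1 hit [D]
  8 | R B3 → L1 miss wb→B1 [-]
  9 | R B1 → L1 miss [-]
  10 | W B0 → L0 miss wb→B2 [D]
  11 | R B0 → L0 hit [D]
  12 | W B2 → L0 miss wb→B0 [D]
  13 | W B2 → L0 hit [D]

WB = [1, 2, 0]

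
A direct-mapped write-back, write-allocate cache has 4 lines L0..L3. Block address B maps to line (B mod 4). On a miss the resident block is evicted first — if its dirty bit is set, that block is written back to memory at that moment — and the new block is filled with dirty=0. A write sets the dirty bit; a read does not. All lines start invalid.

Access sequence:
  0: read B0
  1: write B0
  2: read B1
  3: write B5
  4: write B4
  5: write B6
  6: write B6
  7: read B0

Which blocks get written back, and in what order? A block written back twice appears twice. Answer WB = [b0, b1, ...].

WB = [0, 4]

  0 | R B0 → L0 miss [-]
  1 | W B0 → L0 hit [D]
  2 | R B1 → L1 miss [-]
  3 | W B5 → L1 miss [D]
  4 | W B4 → L0 miss wb→B0 [D]
  5 | W B6 → L2 miss [D]
  6 | W B6 → L2 hit [D]
  7 | R B0 → L0 miss wb→B4 [-]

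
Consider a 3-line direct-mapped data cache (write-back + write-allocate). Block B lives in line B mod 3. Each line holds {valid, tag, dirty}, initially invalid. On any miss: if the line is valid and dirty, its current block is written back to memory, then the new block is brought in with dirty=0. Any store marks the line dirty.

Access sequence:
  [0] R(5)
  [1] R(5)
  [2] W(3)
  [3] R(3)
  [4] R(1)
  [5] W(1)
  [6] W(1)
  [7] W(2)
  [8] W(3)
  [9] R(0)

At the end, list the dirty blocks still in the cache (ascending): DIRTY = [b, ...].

DIRTY = [1, 2]

0: R B5 → L2 miss [-]
1: R B5 → L2 hit [-]
2: W B3 → L0 miss [D]
3: R B3 → L0 hit [D]
4: R B1 → L1 miss [-]
5: W B1 → L1 hit [D]
6: W B1 → L1 hit [D]
7: W B2 → L2 miss [D]
8: W B3 → L0 hit [D]
9: R B0 → L0 miss wb→B3 [-]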